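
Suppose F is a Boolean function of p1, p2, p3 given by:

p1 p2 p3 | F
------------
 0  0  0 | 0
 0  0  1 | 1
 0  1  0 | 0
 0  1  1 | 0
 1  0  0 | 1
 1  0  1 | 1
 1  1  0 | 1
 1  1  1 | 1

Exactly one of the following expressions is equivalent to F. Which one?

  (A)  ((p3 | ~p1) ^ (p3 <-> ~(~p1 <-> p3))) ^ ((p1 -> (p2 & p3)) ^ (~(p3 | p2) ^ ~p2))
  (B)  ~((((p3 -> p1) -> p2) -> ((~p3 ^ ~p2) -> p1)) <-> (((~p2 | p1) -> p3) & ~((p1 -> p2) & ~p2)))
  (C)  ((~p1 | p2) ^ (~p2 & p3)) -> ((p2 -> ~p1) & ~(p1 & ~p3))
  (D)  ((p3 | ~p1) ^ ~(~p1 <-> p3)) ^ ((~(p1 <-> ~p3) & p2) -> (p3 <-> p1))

A

(B) disagrees with F on (0,0,0) (formula → 1, table → 0); rule it out.
(C) disagrees with F on (0,0,0) (formula → 1, table → 0); rule it out.
(D) disagrees with F on (0,0,0) (formula → 1, table → 0); rule it out.
That leaves (A). Evaluating it on every row reproduces the table of F exactly.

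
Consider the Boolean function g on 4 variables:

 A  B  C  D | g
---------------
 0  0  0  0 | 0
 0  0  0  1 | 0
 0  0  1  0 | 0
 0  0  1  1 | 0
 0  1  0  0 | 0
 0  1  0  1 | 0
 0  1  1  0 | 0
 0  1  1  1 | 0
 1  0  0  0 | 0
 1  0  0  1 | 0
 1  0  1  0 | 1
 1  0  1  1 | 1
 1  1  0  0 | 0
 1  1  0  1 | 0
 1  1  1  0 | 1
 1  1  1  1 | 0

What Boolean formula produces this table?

The 1-rows are (1,0,1,0), (1,0,1,1), (1,1,1,0). Each contributes one minterm — A·¬B·C·¬D; A·¬B·C·D; A·B·C·¬D — and their disjunction is a sum-of-products form of g.

g(A, B, C, D) = ((((A AND NOT B) AND C) AND NOT D) OR (((A AND NOT B) AND C) AND D)) OR (((A AND B) AND C) AND NOT D)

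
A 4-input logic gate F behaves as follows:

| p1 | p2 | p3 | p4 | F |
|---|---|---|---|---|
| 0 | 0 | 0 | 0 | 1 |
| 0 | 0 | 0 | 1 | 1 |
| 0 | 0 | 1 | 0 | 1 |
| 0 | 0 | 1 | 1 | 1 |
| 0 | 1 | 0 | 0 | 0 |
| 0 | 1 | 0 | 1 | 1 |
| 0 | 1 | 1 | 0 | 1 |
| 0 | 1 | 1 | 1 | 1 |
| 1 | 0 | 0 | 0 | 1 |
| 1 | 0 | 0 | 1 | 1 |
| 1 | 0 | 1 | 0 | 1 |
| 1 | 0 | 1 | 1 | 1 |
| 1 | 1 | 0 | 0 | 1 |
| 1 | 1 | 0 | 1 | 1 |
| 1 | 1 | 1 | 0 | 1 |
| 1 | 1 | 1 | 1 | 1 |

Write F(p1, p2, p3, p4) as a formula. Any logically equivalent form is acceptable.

F(p1, p2, p3, p4) = ~(((~p1 & p2) & ~p3) & ~p4)

F is 0 on exactly one input, (0,1,0,0), whose minterm is ¬p1·p2·¬p3·¬p4. So F is the negation of that single conjunction.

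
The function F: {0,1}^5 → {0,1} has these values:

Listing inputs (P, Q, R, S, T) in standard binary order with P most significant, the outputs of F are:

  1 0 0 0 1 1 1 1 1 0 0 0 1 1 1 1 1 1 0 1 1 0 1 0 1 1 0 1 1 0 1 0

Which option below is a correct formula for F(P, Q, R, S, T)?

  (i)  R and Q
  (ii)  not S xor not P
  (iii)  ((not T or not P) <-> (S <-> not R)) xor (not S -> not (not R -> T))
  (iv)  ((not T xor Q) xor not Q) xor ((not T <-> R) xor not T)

(i): at (0,0,0,0,0) it gives 0, but F = 1 — eliminated.
(ii): at (0,0,0,0,0) it gives 0, but F = 1 — eliminated.
(iv): at (0,0,0,1,0) it gives 1, but F = 0 — eliminated.
That leaves (iii). Evaluating it on every row reproduces the table of F exactly.

iii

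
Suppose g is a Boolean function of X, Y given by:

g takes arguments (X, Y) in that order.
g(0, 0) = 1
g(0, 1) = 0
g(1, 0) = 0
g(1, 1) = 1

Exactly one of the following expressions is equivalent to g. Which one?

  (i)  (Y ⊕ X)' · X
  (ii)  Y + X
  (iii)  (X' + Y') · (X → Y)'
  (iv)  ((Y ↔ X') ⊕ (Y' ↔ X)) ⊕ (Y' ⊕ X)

iv

(i): at (0,0) it gives 0, but g = 1 — eliminated.
(ii): at (0,0) it gives 0, but g = 1 — eliminated.
(iii): at (0,0) it gives 0, but g = 1 — eliminated.
(iv) is the remaining candidate, and it agrees with g on all 4 inputs.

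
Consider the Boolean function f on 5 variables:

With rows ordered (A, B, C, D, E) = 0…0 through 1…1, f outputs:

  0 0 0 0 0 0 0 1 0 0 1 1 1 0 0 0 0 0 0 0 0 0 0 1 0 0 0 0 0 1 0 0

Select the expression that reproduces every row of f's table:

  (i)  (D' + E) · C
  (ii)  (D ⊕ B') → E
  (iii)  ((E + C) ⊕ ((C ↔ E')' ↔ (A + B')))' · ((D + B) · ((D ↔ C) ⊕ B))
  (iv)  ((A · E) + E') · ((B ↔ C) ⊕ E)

iii

(i) disagrees with f on (0,0,1,0,0) (formula → 1, table → 0); rule it out.
(ii) disagrees with f on (0,0,0,0,1) (formula → 1, table → 0); rule it out.
(iv) disagrees with f on (0,0,0,0,0) (formula → 1, table → 0); rule it out.
Only (iii) survives; checking it on all 32 rows confirms it matches f.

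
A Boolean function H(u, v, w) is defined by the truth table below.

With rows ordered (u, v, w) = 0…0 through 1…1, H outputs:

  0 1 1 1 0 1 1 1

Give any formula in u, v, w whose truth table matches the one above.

H is 0 on only 2 rows — (0,0,0), (1,0,0). Writing each as a minterm (¬u·¬v·¬w, u·¬v·¬w) and OR-ing them characterizes exactly where H=0, so H is the negation of that disjunction.

H(u, v, w) = ~(((~u & ~v) & ~w) | ((u & ~v) & ~w))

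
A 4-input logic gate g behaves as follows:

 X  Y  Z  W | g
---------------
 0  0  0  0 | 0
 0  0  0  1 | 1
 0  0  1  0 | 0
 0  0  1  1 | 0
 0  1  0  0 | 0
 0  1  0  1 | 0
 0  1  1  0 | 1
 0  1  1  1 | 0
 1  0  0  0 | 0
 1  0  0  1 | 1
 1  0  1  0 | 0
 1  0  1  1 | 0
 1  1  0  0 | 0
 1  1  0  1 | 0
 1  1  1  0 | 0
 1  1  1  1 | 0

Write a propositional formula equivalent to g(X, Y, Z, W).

g(X, Y, Z, W) = ((((¬X ∧ ¬Y) ∧ ¬Z) ∧ W) ∨ (((¬X ∧ Y) ∧ Z) ∧ ¬W)) ∨ (((X ∧ ¬Y) ∧ ¬Z) ∧ W)

Collect the rows where g=1 — (0,0,0,1), (0,1,1,0), (1,0,0,1) — and write one minterm per row: ¬X·¬Y·¬Z·W, ¬X·Y·Z·¬W, X·¬Y·¬Z·W. Their union (logical OR) reproduces the table exactly.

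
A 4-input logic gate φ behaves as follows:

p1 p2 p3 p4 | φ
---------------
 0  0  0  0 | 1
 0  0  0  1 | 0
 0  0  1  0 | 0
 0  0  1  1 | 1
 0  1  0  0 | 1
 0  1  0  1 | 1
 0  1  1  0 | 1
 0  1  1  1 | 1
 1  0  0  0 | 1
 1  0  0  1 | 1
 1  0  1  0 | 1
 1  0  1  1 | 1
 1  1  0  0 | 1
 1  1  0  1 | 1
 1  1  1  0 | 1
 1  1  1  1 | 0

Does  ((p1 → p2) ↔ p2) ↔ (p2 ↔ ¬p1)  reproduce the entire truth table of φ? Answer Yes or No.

Check the formula against φ row by row:
  p1=0, p2=0, p3=0, p4=0: formula gives 1, φ = 1 ✓
  p1=0, p2=0, p3=0, p4=1: formula gives 1, but φ = 0 ✗
A single disagreement suffices: at (0,0,0,1) they differ, so the formula does not compute φ.

No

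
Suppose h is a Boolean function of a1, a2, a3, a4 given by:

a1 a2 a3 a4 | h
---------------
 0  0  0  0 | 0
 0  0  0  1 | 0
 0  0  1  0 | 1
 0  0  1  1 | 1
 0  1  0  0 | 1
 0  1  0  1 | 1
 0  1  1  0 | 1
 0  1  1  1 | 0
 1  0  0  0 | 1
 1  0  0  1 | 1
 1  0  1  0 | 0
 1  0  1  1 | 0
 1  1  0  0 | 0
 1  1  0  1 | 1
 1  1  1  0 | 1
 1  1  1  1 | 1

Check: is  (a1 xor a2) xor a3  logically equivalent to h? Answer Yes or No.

No

Test each input against both h and the formula:
  a1=0, a2=0, a3=0, a4=0: formula gives 0, h = 0 ✓
  a1=0, a2=0, a3=0, a4=1: formula gives 0, h = 0 ✓
  a1=0, a2=0, a3=1, a4=0: formula gives 1, h = 1 ✓
  a1=0, a2=0, a3=1, a4=1: formula gives 1, h = 1 ✓
  …
  a1=0, a2=1, a3=1, a4=0: formula gives 0, but h = 1 ✗
A single disagreement suffices: at (0,1,1,0) they differ, so the formula does not compute h.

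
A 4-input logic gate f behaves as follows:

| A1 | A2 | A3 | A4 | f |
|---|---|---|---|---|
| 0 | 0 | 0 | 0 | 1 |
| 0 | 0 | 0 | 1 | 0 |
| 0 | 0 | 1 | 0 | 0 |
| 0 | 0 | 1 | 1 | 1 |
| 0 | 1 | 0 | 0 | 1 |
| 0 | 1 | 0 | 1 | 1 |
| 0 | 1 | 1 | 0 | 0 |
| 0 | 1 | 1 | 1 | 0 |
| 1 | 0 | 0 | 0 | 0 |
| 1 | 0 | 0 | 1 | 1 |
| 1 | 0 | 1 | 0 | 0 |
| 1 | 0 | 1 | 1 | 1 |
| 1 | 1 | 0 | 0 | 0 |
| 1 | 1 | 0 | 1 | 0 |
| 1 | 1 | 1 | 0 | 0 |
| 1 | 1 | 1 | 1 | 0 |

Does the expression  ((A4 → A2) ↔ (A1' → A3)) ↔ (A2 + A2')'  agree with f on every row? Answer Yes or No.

Test each input against both f and the formula:
  A1=0, A2=0, A3=0, A4=0: formula gives 1, f = 1 ✓
  A1=0, A2=0, A3=0, A4=1: formula gives 0, f = 0 ✓
  A1=0, A2=0, A3=1, A4=0: formula gives 0, f = 0 ✓
  A1=0, A2=0, A3=1, A4=1: formula gives 1, f = 1 ✓
  …and likewise for the remaining 12 rows.
All 16 rows match — the expression computes f exactly.

Yes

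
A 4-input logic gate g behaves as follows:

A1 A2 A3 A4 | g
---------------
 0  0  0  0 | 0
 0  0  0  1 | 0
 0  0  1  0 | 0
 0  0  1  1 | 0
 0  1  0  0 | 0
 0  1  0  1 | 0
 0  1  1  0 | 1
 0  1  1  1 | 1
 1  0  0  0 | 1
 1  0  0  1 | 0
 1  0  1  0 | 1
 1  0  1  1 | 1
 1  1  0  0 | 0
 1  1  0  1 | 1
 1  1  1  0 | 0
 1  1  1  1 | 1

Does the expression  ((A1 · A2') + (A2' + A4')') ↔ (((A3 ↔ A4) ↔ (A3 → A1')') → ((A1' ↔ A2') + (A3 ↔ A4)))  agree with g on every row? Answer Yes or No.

Check the formula against g row by row:
  A1=0, A2=0, A3=0, A4=0: formula gives 0, g = 0 ✓
  A1=0, A2=0, A3=0, A4=1: formula gives 0, g = 0 ✓
  A1=0, A2=0, A3=1, A4=0: formula gives 0, g = 0 ✓
  A1=0, A2=0, A3=1, A4=1: formula gives 0, g = 0 ✓
  …and likewise for the remaining 12 rows.
Every row agrees, so the formula is equivalent.

Yes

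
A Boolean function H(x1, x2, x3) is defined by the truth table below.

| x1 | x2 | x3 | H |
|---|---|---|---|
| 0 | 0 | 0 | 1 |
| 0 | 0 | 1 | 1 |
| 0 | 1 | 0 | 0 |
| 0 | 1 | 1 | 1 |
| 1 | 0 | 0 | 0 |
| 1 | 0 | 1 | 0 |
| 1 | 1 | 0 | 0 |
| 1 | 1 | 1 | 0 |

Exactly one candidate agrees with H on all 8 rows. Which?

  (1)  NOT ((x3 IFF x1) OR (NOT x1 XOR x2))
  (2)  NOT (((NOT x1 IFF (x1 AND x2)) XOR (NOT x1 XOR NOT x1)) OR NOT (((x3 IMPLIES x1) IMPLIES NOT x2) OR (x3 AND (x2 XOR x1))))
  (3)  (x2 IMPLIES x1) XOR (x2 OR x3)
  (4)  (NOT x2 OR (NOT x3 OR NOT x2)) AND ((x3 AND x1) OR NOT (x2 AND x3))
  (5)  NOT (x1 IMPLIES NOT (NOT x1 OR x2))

2

(1) fails at (0,0,0): the formula yields 0, H is 1.
(3) fails at (0,0,1): the formula yields 0, H is 1.
(4) fails at (0,1,0): the formula yields 1, H is 0.
(5) fails at (0,0,0): the formula yields 0, H is 1.
That leaves (2). Evaluating it on every row reproduces the table of H exactly.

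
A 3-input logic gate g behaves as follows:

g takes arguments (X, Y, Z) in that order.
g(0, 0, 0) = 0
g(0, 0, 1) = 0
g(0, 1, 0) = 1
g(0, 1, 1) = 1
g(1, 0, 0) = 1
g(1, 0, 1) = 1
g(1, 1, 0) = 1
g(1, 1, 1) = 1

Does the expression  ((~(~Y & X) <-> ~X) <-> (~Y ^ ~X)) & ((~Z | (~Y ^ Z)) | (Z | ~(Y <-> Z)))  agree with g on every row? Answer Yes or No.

Evaluate ((~(~Y & X) <-> ~X) <-> (~Y ^ ~X)) & ((~Z | (~Y ^ Z)) | (Z | ~(Y <-> Z))) on each row and compare to g:
  X=0, Y=0, Z=0: formula gives 0, g = 0 ✓
  X=0, Y=0, Z=1: formula gives 0, g = 0 ✓
  X=0, Y=1, Z=0: formula gives 1, g = 1 ✓
  X=0, Y=1, Z=1: formula gives 1, g = 1 ✓
  X=1, Y=0, Z=0: formula gives 1, g = 1 ✓
  … (the remaining 3 rows also agree.)
Every row agrees, so the formula is equivalent.

Yes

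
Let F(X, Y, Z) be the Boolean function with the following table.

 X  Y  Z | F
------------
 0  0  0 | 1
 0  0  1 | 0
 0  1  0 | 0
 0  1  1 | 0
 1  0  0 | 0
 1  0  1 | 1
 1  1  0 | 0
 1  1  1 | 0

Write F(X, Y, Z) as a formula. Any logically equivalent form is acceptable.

The 1-rows are (0,0,0), (1,0,1). Each contributes one minterm — ¬X·¬Y·¬Z; X·¬Y·Z — and their disjunction is a sum-of-products form of F.

F(X, Y, Z) = ((X' · Y') · Z') + ((X · Y') · Z)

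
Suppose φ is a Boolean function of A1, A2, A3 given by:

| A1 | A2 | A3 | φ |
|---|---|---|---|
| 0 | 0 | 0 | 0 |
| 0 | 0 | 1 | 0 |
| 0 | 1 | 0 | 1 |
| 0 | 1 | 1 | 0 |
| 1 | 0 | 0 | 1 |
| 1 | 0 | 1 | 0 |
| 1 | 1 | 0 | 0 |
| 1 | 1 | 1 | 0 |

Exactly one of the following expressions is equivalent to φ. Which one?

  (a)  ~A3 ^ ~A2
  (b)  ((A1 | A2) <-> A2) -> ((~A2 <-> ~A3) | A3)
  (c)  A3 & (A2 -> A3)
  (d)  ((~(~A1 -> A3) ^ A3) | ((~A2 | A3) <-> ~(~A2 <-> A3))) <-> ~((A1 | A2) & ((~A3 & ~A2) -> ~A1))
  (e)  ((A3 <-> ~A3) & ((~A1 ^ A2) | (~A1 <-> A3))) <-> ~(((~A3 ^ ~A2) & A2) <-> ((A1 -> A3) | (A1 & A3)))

e

(a) disagrees with φ on (0,0,1) (formula → 1, table → 0); rule it out.
(b) disagrees with φ on (0,0,0) (formula → 1, table → 0); rule it out.
(c) disagrees with φ on (0,0,1) (formula → 1, table → 0); rule it out.
(d) disagrees with φ on (0,0,0) (formula → 1, table → 0); rule it out.
Only (e) survives; checking it on all 8 rows confirms it matches φ.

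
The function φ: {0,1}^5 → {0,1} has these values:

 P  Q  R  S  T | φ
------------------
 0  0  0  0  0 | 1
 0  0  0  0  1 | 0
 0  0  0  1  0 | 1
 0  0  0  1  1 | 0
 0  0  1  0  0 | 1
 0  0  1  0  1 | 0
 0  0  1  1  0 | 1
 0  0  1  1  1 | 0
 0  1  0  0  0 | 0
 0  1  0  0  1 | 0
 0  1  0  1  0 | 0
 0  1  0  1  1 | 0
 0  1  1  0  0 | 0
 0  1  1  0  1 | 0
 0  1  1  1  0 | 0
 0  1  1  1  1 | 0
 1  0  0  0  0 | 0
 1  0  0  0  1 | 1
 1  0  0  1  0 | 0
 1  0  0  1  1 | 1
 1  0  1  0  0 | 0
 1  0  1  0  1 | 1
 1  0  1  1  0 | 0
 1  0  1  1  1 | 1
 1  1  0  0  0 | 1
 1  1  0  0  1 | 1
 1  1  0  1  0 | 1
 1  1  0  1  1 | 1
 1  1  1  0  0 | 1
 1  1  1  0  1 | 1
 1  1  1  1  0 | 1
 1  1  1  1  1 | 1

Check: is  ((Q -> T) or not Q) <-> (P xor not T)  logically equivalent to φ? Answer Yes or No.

Yes

Evaluate ((Q -> T) or not Q) <-> (P xor not T) on each row and compare to φ:
  P=0, Q=0, R=0, S=0, T=0: formula gives 1, φ = 1 ✓
  P=0, Q=0, R=0, S=0, T=1: formula gives 0, φ = 0 ✓
  P=0, Q=0, R=0, S=1, T=0: formula gives 1, φ = 1 ✓
  P=0, Q=0, R=0, S=1, T=1: formula gives 0, φ = 0 ✓
  …and likewise for the remaining 28 rows.
No disagreement on any input; they are logically equivalent.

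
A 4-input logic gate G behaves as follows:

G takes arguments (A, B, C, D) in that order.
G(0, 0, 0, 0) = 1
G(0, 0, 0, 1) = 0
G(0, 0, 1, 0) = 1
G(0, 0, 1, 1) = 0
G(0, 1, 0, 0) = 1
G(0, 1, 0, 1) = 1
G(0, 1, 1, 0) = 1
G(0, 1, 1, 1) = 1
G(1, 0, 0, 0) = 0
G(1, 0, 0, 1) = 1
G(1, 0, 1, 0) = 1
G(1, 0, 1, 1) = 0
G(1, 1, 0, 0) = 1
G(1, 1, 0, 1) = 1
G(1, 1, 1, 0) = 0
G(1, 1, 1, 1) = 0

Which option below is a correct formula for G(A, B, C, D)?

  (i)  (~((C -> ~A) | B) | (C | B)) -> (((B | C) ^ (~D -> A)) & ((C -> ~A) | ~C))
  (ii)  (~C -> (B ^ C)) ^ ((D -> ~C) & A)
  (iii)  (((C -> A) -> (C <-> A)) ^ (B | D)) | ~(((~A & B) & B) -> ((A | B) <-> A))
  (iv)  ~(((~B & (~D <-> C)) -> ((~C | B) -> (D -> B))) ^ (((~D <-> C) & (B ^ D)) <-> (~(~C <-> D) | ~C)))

(i): at (0,0,0,1) it gives 1, but G = 0 — eliminated.
(ii): at (0,0,0,0) it gives 0, but G = 1 — eliminated.
(iv): at (0,0,0,0) it gives 0, but G = 1 — eliminated.
(iii) is the remaining candidate, and it agrees with G on all 16 inputs.

iii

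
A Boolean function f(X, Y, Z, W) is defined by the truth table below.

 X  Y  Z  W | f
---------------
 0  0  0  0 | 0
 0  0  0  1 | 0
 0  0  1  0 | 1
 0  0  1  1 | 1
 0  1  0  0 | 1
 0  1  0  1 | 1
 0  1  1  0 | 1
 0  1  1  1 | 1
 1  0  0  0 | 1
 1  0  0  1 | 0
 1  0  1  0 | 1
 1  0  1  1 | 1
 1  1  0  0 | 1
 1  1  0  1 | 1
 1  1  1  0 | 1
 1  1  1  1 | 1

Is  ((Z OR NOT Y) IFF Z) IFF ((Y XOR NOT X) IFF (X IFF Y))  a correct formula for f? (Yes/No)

No

Evaluate ((Z OR NOT Y) IFF Z) IFF ((Y XOR NOT X) IFF (X IFF Y)) on each row and compare to f:
  X=0, Y=0, Z=0, W=0: formula gives 0, f = 0 ✓
  X=0, Y=0, Z=0, W=1: formula gives 0, f = 0 ✓
  X=0, Y=0, Z=1, W=0: formula gives 1, f = 1 ✓
  X=0, Y=0, Z=1, W=1: formula gives 1, f = 1 ✓
  …
  X=1, Y=0, Z=0, W=0: formula gives 0, but f = 1 ✗
Row (1,0,0,0) is a counterexample, so the formula is not equivalent to f.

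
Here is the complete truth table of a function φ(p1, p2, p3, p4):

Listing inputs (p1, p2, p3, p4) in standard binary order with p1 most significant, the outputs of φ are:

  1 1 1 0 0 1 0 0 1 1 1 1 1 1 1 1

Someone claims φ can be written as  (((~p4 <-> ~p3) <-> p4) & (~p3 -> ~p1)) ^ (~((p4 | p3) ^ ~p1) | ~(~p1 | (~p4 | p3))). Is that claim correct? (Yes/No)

No

Test each input against both φ and the formula:
  p1=0, p2=0, p3=0, p4=0: formula gives 0, but φ = 1 ✗
Row (0,0,0,0) is a counterexample, so the formula is not equivalent to φ.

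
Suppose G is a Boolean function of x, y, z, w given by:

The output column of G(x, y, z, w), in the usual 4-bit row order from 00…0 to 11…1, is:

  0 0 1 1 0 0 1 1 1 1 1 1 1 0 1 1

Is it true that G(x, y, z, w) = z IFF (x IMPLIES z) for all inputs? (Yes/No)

Test each input against both G and the formula:
  x=0, y=0, z=0, w=0: formula gives 0, G = 0 ✓
  x=0, y=0, z=0, w=1: formula gives 0, G = 0 ✓
  x=0, y=0, z=1, w=0: formula gives 1, G = 1 ✓
  x=0, y=0, z=1, w=1: formula gives 1, G = 1 ✓
  …
  x=1, y=1, z=0, w=1: formula gives 1, but G = 0 ✗
Since they disagree at (1,1,0,1), the expression is not a correct formula for G.

No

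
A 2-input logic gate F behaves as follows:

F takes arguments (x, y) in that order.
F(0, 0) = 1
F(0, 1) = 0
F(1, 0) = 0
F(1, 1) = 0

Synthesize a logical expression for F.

F(x, y) = NOT (x OR y)

The output is 1 only when every input is 0 — NOR of all inputs.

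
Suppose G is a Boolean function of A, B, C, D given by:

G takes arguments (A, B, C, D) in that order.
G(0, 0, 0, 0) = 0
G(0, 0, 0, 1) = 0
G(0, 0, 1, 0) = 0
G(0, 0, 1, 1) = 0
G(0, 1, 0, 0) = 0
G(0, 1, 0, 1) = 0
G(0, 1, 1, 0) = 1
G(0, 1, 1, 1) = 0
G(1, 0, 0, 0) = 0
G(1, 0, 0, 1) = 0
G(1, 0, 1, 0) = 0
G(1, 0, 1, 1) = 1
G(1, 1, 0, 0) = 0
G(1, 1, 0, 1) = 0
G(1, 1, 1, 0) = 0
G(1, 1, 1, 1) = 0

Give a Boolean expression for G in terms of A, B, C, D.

The 1-rows are (0,1,1,0), (1,0,1,1). Each contributes one minterm — ¬A·B·C·¬D; A·¬B·C·D — and their disjunction is a sum-of-products form of G.

G(A, B, C, D) = (((A' · B) · C) · D') + (((A · B') · C) · D)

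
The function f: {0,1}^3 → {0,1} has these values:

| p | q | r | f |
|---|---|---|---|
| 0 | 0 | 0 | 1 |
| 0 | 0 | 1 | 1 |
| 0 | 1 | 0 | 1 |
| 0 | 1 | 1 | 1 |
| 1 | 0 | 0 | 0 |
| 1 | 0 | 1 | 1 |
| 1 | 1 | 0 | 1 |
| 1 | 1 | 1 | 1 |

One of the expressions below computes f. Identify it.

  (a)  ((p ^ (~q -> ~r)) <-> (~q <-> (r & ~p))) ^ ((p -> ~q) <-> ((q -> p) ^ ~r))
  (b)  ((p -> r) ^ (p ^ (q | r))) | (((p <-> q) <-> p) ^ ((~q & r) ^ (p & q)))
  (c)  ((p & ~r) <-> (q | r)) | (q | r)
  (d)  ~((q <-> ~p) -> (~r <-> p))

(a) fails at (0,0,0): the formula yields 0, f is 1.
(b) fails at (1,0,0): the formula yields 1, f is 0.
(d) fails at (0,0,0): the formula yields 0, f is 1.
Only (c) survives; checking it on all 8 rows confirms it matches f.

c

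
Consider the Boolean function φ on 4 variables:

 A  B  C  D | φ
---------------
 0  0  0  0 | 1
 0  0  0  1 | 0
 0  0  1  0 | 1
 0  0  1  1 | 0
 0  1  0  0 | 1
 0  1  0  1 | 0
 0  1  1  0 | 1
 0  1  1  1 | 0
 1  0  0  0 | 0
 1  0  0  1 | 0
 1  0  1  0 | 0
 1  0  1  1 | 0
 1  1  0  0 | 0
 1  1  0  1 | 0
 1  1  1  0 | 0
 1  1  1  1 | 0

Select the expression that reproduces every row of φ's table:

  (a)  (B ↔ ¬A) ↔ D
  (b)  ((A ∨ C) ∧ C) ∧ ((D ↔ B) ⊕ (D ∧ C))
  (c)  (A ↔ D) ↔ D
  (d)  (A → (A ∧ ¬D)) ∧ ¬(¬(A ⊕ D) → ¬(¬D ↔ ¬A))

(a) disagrees with φ on (0,1,0,0) (formula → 0, table → 1); rule it out.
(b) disagrees with φ on (0,0,0,0) (formula → 0, table → 1); rule it out.
(c) disagrees with φ on (0,0,0,0) (formula → 0, table → 1); rule it out.
That leaves (d). Evaluating it on every row reproduces the table of φ exactly.

d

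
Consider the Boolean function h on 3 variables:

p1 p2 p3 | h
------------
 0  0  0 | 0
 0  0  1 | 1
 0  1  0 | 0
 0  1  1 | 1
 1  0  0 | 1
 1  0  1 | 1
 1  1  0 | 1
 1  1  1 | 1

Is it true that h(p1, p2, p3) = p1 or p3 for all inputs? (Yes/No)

Evaluate p1 or p3 on each row and compare to h:
  p1=0, p2=0, p3=0: formula gives 0, h = 0 ✓
  p1=0, p2=0, p3=1: formula gives 1, h = 1 ✓
  p1=0, p2=1, p3=0: formula gives 0, h = 0 ✓
  p1=0, p2=1, p3=1: formula gives 1, h = 1 ✓
  p1=1, p2=0, p3=0: formula gives 1, h = 1 ✓
  … (the remaining 3 rows also agree.)
No disagreement on any input; they are logically equivalent.

Yes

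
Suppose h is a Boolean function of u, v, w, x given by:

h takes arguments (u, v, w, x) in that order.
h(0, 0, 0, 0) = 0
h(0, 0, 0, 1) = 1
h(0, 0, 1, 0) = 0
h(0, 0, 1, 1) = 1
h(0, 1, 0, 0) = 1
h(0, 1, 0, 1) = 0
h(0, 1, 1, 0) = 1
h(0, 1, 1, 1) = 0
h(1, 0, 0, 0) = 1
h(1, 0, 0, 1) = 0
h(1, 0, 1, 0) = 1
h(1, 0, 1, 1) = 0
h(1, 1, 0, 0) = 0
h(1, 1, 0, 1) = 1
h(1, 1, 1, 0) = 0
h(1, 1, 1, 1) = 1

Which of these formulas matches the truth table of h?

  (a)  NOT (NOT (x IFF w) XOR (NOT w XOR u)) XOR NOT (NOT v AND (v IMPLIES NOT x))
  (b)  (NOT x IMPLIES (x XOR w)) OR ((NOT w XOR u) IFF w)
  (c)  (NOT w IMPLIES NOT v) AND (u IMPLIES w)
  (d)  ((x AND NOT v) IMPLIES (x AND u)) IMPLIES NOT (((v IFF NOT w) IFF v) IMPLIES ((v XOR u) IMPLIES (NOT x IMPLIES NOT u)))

(b) disagrees with h on (0,0,1,0) (formula → 1, table → 0); rule it out.
(c) disagrees with h on (0,0,0,0) (formula → 1, table → 0); rule it out.
(d) disagrees with h on (0,1,0,0) (formula → 0, table → 1); rule it out.
(a) is the remaining candidate, and it agrees with h on all 16 inputs.

a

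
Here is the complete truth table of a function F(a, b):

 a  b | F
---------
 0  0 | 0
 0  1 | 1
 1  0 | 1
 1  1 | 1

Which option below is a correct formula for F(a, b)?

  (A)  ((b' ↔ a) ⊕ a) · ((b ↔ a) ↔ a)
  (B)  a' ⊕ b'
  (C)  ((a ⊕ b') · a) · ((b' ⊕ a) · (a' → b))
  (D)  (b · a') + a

D

(A) fails at (1,0): the formula yields 0, F is 1.
(B) fails at (1,1): the formula yields 0, F is 1.
(C) fails at (0,1): the formula yields 0, F is 1.
(D) is the remaining candidate, and it agrees with F on all 4 inputs.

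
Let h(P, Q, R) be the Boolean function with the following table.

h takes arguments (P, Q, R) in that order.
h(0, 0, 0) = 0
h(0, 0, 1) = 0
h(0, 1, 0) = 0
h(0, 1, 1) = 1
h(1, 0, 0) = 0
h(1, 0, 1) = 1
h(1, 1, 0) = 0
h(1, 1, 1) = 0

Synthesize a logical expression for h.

Collect the rows where h=1 — (0,1,1), (1,0,1) — and write one minterm per row: ¬P·Q·R, P·¬Q·R. Their union (logical OR) reproduces the table exactly.

h(P, Q, R) = ((¬P ∧ Q) ∧ R) ∨ ((P ∧ ¬Q) ∧ R)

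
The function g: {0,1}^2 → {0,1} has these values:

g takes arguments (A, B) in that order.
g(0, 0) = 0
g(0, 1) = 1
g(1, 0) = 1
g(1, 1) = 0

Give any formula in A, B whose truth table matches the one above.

The output is 1 exactly when an odd number of inputs are 1 — the 2-way XOR (parity).

g(A, B) = A ⊕ B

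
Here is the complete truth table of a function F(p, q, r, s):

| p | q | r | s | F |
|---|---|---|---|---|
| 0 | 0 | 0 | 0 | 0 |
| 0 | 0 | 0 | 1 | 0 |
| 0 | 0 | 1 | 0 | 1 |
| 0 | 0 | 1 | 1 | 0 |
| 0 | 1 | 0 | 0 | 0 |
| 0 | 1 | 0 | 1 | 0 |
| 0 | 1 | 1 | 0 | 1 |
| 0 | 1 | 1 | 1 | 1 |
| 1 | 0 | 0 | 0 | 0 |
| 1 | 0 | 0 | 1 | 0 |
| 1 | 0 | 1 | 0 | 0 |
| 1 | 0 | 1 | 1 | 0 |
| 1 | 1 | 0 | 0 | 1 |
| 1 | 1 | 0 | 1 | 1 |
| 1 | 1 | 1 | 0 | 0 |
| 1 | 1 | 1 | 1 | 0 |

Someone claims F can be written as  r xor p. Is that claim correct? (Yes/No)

Check the formula against F row by row:
  p=0, q=0, r=0, s=0: formula gives 0, F = 0 ✓
  p=0, q=0, r=0, s=1: formula gives 0, F = 0 ✓
  p=0, q=0, r=1, s=0: formula gives 1, F = 1 ✓
  p=0, q=0, r=1, s=1: formula gives 1, but F = 0 ✗
Since they disagree at (0,0,1,1), the expression is not a correct formula for F.

No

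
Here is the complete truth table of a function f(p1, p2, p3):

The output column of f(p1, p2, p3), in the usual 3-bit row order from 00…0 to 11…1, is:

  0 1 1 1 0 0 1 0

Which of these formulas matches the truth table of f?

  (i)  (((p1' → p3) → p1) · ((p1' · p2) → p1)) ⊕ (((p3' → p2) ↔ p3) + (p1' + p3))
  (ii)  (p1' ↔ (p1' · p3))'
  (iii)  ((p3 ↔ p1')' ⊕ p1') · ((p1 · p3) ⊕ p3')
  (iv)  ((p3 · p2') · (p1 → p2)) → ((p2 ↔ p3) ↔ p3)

i

(ii) disagrees with f on (0,0,0) (formula → 1, table → 0); rule it out.
(iii) disagrees with f on (0,0,1) (formula → 0, table → 1); rule it out.
(iv) disagrees with f on (0,0,0) (formula → 1, table → 0); rule it out.
That leaves (i). Evaluating it on every row reproduces the table of f exactly.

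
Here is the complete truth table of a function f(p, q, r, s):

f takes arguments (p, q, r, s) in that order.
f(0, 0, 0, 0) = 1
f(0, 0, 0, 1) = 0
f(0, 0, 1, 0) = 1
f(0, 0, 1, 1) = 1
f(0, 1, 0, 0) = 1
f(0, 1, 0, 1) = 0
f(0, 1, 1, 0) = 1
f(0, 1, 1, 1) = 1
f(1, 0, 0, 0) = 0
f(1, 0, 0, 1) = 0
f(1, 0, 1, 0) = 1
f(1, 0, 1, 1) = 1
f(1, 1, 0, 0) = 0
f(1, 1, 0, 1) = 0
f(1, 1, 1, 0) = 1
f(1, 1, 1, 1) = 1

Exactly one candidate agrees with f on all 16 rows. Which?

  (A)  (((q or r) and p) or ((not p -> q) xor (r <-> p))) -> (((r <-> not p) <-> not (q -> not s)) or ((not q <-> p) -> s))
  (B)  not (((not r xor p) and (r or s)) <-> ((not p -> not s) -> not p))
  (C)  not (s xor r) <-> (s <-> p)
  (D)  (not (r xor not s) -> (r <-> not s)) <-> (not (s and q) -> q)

B

(A) disagrees with f on (0,0,0,1) (formula → 1, table → 0); rule it out.
(C) disagrees with f on (0,0,0,1) (formula → 1, table → 0); rule it out.
(D) disagrees with f on (0,0,0,0) (formula → 0, table → 1); rule it out.
That leaves (B). Evaluating it on every row reproduces the table of f exactly.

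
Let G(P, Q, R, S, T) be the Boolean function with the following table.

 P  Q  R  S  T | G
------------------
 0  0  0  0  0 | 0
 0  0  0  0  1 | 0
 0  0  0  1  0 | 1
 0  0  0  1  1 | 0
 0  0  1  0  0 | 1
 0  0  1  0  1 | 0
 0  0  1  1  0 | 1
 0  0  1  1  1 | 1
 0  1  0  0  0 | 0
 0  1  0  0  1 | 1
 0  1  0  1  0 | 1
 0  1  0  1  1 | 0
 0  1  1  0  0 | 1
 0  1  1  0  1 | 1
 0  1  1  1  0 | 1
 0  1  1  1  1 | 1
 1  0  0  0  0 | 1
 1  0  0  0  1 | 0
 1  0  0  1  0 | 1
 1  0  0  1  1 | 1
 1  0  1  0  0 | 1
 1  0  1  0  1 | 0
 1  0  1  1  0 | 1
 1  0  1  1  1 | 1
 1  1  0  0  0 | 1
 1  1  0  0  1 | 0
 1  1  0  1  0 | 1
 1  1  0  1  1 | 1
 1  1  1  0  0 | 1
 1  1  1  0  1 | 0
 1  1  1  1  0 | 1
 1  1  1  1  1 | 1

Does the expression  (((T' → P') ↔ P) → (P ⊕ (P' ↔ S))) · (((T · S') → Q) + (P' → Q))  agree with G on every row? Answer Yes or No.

Evaluate (((T' → P') ↔ P) → (P ⊕ (P' ↔ S))) · (((T · S') → Q) + (P' → Q)) on each row and compare to G:
  P=0, Q=0, R=0, S=0, T=0: formula gives 1, but G = 0 ✗
A single disagreement suffices: at (0,0,0,0,0) they differ, so the formula does not compute G.

No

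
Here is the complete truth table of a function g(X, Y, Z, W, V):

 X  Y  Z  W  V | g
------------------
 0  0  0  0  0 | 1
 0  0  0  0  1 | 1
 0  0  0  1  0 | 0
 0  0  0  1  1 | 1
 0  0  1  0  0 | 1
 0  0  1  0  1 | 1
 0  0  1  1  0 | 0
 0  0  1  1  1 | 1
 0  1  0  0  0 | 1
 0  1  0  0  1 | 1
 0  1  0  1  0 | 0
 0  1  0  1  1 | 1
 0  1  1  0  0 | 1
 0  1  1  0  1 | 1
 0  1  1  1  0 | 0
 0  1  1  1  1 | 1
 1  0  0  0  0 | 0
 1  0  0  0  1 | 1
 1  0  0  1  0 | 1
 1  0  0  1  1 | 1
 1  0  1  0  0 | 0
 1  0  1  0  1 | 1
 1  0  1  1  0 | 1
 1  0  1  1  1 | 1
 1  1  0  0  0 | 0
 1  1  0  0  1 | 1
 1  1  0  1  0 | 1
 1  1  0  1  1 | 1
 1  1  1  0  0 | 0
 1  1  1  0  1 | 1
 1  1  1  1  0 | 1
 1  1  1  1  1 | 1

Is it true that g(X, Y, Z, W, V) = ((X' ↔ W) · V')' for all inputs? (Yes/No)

Yes

Evaluate ((X' ↔ W) · V')' on each row and compare to g:
  X=0, Y=0, Z=0, W=0, V=0: formula gives 1, g = 1 ✓
  X=0, Y=0, Z=0, W=0, V=1: formula gives 1, g = 1 ✓
  X=0, Y=0, Z=0, W=1, V=0: formula gives 0, g = 0 ✓
  X=0, Y=0, Z=0, W=1, V=1: formula gives 1, g = 1 ✓
  … (the remaining 28 rows also agree.)
No disagreement on any input; they are logically equivalent.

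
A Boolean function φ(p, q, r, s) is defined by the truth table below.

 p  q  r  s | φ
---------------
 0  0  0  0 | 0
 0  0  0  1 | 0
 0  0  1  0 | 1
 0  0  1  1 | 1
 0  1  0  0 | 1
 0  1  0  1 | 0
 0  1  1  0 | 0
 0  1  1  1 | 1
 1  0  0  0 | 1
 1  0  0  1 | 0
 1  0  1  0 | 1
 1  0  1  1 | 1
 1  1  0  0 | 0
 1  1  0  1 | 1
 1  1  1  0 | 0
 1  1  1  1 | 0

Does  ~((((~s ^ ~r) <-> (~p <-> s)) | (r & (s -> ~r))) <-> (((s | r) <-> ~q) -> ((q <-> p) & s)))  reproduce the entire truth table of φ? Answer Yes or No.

Yes

Test each input against both φ and the formula:
  p=0, q=0, r=0, s=0: formula gives 0, φ = 0 ✓
  p=0, q=0, r=0, s=1: formula gives 0, φ = 0 ✓
  p=0, q=0, r=1, s=0: formula gives 1, φ = 1 ✓
  p=0, q=0, r=1, s=1: formula gives 1, φ = 1 ✓
  … (the remaining 12 rows also agree.)
Every row agrees, so the formula is equivalent.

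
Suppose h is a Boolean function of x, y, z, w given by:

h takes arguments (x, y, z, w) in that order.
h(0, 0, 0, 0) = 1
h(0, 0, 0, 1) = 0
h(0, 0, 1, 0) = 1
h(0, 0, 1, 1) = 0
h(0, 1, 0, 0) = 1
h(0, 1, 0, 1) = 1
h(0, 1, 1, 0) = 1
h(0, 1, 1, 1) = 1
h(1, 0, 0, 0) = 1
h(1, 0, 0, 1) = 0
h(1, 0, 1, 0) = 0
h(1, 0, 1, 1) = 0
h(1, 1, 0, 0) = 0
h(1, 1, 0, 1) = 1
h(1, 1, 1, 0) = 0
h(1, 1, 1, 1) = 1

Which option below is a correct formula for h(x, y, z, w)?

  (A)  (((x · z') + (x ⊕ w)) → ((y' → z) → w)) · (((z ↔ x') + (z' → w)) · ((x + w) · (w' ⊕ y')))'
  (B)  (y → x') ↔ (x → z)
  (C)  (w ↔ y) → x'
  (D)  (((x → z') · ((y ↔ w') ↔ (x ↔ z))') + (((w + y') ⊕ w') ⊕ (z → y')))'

A

(B) fails at (0,0,0,1): the formula yields 1, h is 0.
(C) fails at (0,0,0,1): the formula yields 1, h is 0.
(D) fails at (0,0,0,0): the formula yields 0, h is 1.
(A) is the remaining candidate, and it agrees with h on all 16 inputs.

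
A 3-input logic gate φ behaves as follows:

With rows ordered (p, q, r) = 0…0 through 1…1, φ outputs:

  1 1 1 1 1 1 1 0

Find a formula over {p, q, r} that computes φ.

φ(p, q, r) = ¬((p ∧ q) ∧ r)

The output is 0 only when every input is 1 — NAND of all inputs.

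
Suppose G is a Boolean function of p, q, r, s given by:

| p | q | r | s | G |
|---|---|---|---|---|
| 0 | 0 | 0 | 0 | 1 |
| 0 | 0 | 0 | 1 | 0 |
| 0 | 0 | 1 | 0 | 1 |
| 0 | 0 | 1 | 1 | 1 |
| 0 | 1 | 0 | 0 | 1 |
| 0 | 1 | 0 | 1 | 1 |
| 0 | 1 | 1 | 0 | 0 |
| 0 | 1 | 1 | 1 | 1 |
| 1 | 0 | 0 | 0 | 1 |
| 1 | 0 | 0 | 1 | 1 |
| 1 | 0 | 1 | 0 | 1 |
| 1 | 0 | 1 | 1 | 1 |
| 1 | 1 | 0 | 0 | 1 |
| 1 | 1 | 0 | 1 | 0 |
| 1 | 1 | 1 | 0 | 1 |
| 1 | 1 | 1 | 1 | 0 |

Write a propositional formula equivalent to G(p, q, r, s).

G is 0 on only 4 rows — (0,0,0,1), (0,1,1,0), (1,1,0,1), (1,1,1,1). Writing each as a minterm (¬p·¬q·¬r·s, ¬p·q·r·¬s, p·q·¬r·s, p·q·r·s) and OR-ing them characterizes exactly where G=0, so G is the negation of that disjunction.

G(p, q, r, s) = ~((((((~p & ~q) & ~r) & s) | (((~p & q) & r) & ~s)) | (((p & q) & ~r) & s)) | (((p & q) & r) & s))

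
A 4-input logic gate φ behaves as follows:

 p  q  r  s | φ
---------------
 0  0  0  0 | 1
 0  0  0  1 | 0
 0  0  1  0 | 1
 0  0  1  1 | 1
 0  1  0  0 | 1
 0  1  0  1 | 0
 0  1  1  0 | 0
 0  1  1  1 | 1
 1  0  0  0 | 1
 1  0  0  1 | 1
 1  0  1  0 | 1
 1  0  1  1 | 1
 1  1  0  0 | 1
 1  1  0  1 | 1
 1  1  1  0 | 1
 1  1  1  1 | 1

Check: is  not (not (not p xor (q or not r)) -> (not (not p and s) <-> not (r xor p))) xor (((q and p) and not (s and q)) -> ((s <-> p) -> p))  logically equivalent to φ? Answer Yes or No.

Yes

Check the formula against φ row by row:
  p=0, q=0, r=0, s=0: formula gives 1, φ = 1 ✓
  p=0, q=0, r=0, s=1: formula gives 0, φ = 0 ✓
  p=0, q=0, r=1, s=0: formula gives 1, φ = 1 ✓
  p=0, q=0, r=1, s=1: formula gives 1, φ = 1 ✓
  …and likewise for the remaining 12 rows.
Every row agrees, so the formula is equivalent.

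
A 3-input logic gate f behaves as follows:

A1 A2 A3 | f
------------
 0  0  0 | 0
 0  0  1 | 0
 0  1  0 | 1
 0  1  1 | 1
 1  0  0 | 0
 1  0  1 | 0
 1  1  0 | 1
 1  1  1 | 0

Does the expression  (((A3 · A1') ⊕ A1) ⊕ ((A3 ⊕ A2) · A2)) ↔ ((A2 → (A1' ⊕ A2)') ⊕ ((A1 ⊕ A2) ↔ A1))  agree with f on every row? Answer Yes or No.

No

Evaluate (((A3 · A1') ⊕ A1) ⊕ ((A3 ⊕ A2) · A2)) ↔ ((A2 → (A1' ⊕ A2)') ⊕ ((A1 ⊕ A2) ↔ A1)) on each row and compare to f:
  A1=0, A2=0, A3=0: formula gives 1, but f = 0 ✗
A single disagreement suffices: at (0,0,0) they differ, so the formula does not compute f.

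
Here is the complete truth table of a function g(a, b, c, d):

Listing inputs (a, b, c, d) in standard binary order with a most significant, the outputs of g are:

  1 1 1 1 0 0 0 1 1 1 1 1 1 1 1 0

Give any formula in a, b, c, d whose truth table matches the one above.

The 0-rows are (0,1,0,0), (0,1,0,1), (0,1,1,0), (1,1,1,1). Take each as a conjunction (¬a·b·¬c·¬d, ¬a·b·¬c·d, ¬a·b·c·¬d, a·b·c·d), form their disjunction, and complement — that gives a formula that is 1 everywhere g is.

g(a, b, c, d) = NOT ((((((NOT a AND b) AND NOT c) AND NOT d) OR (((NOT a AND b) AND NOT c) AND d)) OR (((NOT a AND b) AND c) AND NOT d)) OR (((a AND b) AND c) AND d))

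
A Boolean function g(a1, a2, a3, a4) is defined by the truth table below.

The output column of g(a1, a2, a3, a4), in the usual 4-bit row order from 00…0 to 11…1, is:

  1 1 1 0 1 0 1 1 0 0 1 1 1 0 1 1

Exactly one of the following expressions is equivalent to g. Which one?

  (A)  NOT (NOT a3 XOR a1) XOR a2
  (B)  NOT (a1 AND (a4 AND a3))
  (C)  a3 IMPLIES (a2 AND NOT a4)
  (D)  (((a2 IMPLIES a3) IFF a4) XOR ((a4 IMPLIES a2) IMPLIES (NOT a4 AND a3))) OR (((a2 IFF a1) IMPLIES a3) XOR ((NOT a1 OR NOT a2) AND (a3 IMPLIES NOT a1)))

D

(A) disagrees with g on (0,0,0,0) (formula → 0, table → 1); rule it out.
(B) disagrees with g on (0,0,1,1) (formula → 1, table → 0); rule it out.
(C) disagrees with g on (0,0,1,0) (formula → 0, table → 1); rule it out.
(D) is the remaining candidate, and it agrees with g on all 16 inputs.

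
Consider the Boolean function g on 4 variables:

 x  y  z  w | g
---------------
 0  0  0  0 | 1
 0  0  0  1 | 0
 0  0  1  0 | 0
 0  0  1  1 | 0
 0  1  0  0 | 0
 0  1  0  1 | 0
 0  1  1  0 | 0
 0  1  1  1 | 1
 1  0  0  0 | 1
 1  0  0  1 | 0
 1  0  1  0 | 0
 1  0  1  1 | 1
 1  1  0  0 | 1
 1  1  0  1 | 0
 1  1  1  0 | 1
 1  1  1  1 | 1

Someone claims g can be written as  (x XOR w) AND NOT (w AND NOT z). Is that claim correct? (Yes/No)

No

Evaluate (x XOR w) AND NOT (w AND NOT z) on each row and compare to g:
  x=0, y=0, z=0, w=0: formula gives 0, but g = 1 ✗
A single disagreement suffices: at (0,0,0,0) they differ, so the formula does not compute g.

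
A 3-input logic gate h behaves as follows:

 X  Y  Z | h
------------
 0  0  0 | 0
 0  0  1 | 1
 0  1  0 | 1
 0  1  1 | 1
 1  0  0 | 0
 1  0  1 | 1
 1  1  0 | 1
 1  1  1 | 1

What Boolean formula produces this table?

The 0-rows are (0,0,0), (1,0,0). Take each as a conjunction (¬X·¬Y·¬Z, X·¬Y·¬Z), form their disjunction, and complement — that gives a formula that is 1 everywhere h is.

h(X, Y, Z) = ¬(((¬X ∧ ¬Y) ∧ ¬Z) ∨ ((X ∧ ¬Y) ∧ ¬Z))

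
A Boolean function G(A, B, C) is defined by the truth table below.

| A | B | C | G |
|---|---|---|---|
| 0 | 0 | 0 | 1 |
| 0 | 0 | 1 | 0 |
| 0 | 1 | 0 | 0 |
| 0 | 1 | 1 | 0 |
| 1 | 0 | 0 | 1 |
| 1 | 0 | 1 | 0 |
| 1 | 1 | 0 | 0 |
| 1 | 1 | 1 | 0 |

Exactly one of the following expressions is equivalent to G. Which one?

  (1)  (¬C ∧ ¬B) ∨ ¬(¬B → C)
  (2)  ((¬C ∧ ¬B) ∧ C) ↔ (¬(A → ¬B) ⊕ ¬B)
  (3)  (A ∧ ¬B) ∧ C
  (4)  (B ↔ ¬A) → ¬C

(2): at (0,0,0) it gives 0, but G = 1 — eliminated.
(3): at (0,0,0) it gives 0, but G = 1 — eliminated.
(4): at (0,0,1) it gives 1, but G = 0 — eliminated.
That leaves (1). Evaluating it on every row reproduces the table of G exactly.

1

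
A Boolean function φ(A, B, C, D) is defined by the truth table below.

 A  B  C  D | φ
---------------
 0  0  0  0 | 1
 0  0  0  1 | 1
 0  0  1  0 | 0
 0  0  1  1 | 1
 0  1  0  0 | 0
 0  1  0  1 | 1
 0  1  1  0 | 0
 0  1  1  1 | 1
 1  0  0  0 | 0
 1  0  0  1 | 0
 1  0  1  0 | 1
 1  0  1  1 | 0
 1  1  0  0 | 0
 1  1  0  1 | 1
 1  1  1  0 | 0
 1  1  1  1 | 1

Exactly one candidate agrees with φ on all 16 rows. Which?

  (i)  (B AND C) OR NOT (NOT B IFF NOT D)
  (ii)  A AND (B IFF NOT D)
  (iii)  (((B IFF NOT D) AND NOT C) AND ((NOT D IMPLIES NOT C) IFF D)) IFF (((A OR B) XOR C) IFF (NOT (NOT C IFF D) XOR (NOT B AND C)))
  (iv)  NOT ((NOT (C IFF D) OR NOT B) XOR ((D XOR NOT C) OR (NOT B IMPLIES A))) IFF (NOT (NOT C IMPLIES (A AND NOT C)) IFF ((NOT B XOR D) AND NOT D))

iii

(i) fails at (0,0,0,0): the formula yields 0, φ is 1.
(ii) fails at (0,0,0,0): the formula yields 0, φ is 1.
(iv) fails at (0,0,1,0): the formula yields 1, φ is 0.
Only (iii) survives; checking it on all 16 rows confirms it matches φ.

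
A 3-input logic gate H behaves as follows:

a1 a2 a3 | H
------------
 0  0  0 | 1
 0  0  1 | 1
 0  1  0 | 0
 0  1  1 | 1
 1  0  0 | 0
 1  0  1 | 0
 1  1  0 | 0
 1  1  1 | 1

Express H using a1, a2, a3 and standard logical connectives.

H(a1, a2, a3) = ((((NOT a1 AND NOT a2) AND NOT a3) OR ((NOT a1 AND NOT a2) AND a3)) OR ((NOT a1 AND a2) AND a3)) OR ((a1 AND a2) AND a3)

Collect the rows where H=1 — (0,0,0), (0,0,1), (0,1,1), (1,1,1) — and write one minterm per row: ¬a1·¬a2·¬a3, ¬a1·¬a2·a3, ¬a1·a2·a3, a1·a2·a3. Their union (logical OR) reproduces the table exactly.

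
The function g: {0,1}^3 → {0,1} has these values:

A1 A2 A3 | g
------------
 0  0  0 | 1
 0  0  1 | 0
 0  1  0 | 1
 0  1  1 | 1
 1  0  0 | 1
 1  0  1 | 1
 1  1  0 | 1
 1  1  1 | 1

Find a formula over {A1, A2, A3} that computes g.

Only row (0,0,1) gives 0. So g is 1 everywhere except there — the complement of the minterm ¬A1·¬A2·A3.

g(A1, A2, A3) = not ((not A1 and not A2) and A3)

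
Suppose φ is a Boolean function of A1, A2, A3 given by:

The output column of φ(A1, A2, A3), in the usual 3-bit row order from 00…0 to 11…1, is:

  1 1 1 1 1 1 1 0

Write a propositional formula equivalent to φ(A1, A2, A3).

φ(A1, A2, A3) = not ((A1 and A2) and A3)

The output is 0 only when every input is 1 — NAND of all inputs.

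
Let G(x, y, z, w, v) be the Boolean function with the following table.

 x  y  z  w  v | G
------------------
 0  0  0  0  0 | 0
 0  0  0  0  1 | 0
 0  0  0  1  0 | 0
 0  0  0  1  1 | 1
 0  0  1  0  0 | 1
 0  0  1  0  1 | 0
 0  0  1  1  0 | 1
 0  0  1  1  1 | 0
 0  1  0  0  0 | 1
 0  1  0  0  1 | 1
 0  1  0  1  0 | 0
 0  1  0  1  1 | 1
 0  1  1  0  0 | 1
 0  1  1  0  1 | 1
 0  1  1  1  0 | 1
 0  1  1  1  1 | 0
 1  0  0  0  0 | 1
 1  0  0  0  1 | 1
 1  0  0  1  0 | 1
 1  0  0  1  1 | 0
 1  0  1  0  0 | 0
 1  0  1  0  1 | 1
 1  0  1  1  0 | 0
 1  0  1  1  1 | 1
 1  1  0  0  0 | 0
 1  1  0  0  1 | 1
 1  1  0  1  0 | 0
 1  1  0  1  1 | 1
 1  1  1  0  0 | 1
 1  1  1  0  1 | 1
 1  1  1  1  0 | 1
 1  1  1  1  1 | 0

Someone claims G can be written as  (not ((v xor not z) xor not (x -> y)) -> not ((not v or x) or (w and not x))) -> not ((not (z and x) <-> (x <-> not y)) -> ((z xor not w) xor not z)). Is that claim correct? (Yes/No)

Evaluate (not ((v xor not z) xor not (x -> y)) -> not ((not v or x) or (w and not x))) -> not ((not (z and x) <-> (x <-> not y)) -> ((z xor not w) xor not z)) on each row and compare to G:
  x=0, y=0, z=0, w=0, v=0: formula gives 0, G = 0 ✓
  x=0, y=0, z=0, w=0, v=1: formula gives 0, G = 0 ✓
  x=0, y=0, z=0, w=1, v=0: formula gives 0, G = 0 ✓
  x=0, y=0, z=0, w=1, v=1: formula gives 1, G = 1 ✓
  …and likewise for the remaining 28 rows.
No disagreement on any input; they are logically equivalent.

Yes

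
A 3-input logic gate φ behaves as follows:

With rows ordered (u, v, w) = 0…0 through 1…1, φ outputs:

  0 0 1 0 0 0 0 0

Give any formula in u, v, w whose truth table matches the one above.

φ is 1 on exactly one input, (0,1,0), whose minterm is ¬u·v·¬w. So φ is just that conjunction.

φ(u, v, w) = (u' · v) · w'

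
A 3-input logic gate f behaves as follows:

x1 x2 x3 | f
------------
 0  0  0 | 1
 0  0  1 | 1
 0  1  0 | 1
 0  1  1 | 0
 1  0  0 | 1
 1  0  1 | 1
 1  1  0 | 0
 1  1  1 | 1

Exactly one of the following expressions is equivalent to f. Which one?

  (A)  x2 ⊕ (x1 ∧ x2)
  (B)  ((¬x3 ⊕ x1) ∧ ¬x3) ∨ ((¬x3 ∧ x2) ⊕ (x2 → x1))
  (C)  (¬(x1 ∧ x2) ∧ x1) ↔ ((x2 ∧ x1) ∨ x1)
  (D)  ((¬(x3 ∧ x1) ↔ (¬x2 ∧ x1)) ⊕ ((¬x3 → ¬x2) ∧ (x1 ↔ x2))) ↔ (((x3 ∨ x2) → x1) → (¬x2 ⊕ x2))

B

(A): at (0,0,0) it gives 0, but f = 1 — eliminated.
(C): at (0,1,1) it gives 1, but f = 0 — eliminated.
(D): at (0,1,0) it gives 0, but f = 1 — eliminated.
(B) is the remaining candidate, and it agrees with f on all 8 inputs.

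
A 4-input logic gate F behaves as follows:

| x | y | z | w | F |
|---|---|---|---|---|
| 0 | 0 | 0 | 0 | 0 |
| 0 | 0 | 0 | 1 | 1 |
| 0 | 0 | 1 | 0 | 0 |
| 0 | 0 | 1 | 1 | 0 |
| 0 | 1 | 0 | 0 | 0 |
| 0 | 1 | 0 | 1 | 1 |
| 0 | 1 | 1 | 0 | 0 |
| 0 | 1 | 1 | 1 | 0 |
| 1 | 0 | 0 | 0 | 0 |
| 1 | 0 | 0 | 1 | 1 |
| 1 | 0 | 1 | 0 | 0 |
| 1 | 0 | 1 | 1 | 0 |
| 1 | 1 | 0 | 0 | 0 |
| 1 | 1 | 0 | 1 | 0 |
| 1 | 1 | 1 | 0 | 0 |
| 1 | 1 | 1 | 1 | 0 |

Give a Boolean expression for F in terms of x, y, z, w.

F=1 on 3 inputs: (0,0,0,1), (0,1,0,1), (1,0,0,1). Reading each as a conjunction of literals (¬x·¬y·¬z·w, ¬x·y·¬z·w, x·¬y·¬z·w) and taking the OR gives the canonical DNF.

F(x, y, z, w) = ((((¬x ∧ ¬y) ∧ ¬z) ∧ w) ∨ (((¬x ∧ y) ∧ ¬z) ∧ w)) ∨ (((x ∧ ¬y) ∧ ¬z) ∧ w)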